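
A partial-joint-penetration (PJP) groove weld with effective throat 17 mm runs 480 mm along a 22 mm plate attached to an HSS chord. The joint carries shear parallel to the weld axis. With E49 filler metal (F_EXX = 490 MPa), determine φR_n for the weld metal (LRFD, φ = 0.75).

φR_n ≈ 1800 kN

Effective throat (given) t_e = 17 mm.
A_we = 17 × 480 = 8160 mm².
F_nw = 0.6 F_EXX = 294 MPa.
φR_n = 0.75 × 294 × 8160 × 10⁻³ = 1799 kN.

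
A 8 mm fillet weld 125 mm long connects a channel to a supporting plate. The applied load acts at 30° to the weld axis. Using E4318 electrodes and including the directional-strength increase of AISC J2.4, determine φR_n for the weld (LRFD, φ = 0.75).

E43XX → F_EXX = 430 MPa.
t_e = 0.707 × 8 = 5.656 mm; A_we = 5.656 × 125 = 707 mm².
Directional factor: 1.0 + 0.5 sin^1.5(30°) = 1.177.
F_nw = 0.6 × 430 × 1.177 = 303.6 MPa.
φR_n = 0.75 × 303.6 × 707 × 10⁻³ = 161 kN.

φR_n ≈ 161 kN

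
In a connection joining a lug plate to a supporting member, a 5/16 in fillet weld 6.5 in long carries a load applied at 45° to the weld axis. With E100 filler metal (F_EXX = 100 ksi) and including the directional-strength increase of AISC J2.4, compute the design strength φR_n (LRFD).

φR_n ≈ 83.8 kip

t_e = 0.707 × 0.3125 = 0.2209 in; A_we = 0.2209 × 6.5 = 1.436 in².
Directional factor: 1.0 + 0.5 sin^1.5(45°) = 1.297.
F_nw = 0.6 × 100 × 1.297 = 77.84 ksi.
φR_n = 0.75 × 77.84 × 1.436 = 83.84 kip.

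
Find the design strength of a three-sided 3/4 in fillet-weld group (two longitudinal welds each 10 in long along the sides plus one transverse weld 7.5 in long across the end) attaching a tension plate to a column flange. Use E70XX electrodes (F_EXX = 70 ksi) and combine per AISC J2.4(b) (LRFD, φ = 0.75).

φR_n ≈ 472 kip

t_e = 0.707 × 0.75 = 0.5302 in.
R_nwl = 0.6 × 70 × 0.5302 × 20 = 445.4 kip (longitudinal, 2 welds).
R_nwt = 0.6 × 70 × 0.5302 × 7.5 = 167 kip (transverse, base value).
(i) R_nwl + R_nwt = 612.4 kip; (ii) 0.85 R_nwl + 1.5 R_nwt = 629.1 kip.
R_n = max = 629.1 kip [governs: (ii)]; φR_n = 471.9 kip.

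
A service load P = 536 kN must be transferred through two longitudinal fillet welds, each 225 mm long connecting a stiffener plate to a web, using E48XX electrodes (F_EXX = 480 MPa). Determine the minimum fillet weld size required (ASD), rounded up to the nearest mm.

w = 12 mm

Total weld length L = 450 mm.
Required throat t_e = P × Ω / (0.6 F_EXX × L) = 536 × 2.0 / (0.6 × 480 × 450 × 10⁻³) = 8.272 mm.
Required leg w = t_e / 0.707 = 11.7 mm → use 12 mm.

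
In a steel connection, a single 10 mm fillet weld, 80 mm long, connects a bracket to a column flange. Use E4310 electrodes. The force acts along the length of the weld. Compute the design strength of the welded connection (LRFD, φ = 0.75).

φR_n ≈ 109 kN

E43XX → F_EXX = 430 MPa.
Effective throat t_e = 0.707 × 10 = 7.07 mm.
Total length L = 80 mm; A_we = 7.07 × 80 = 565.6 mm².
F_nw = 0.6 F_EXX = 0.6 × 430 = 258 MPa.
φR_n = 0.75 × 258 × 565.6 × 10⁻³ = 109.4 kN.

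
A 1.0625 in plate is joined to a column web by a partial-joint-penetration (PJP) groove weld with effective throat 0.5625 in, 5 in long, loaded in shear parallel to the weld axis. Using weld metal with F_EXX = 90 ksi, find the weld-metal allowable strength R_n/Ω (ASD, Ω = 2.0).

R_n/Ω ≈ 75.9 kips

Effective throat (given) t_e = 0.5625 in.
A_we = 0.5625 × 5 = 2.812 in².
F_nw = 0.6 F_EXX = 54 ksi.
R_n/Ω = (54 × 2.812) / 2.0 = 75.94 kips.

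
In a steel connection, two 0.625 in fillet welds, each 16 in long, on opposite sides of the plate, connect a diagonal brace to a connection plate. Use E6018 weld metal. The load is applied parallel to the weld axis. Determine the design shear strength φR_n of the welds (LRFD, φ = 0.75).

E60XX → F_EXX = 60 ksi.
Effective throat t_e = 0.707 × 0.625 = 0.4419 in.
Total length L = 32 in; A_we = 0.4419 × 32 = 14.14 in².
F_nw = 0.6 F_EXX = 0.6 × 60 = 36 ksi.
φR_n = 0.75 × 36 × 14.14 = 381.8 kips.

φR_n ≈ 382 kips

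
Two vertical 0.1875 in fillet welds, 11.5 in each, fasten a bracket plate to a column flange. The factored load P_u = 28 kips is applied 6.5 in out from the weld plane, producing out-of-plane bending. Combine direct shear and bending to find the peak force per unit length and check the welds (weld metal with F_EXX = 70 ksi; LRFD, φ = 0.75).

L_w = 2 × 11.5 = 23 in; section modulus (unit throat) S = 2 × L²/6 = 44.08 in².
Direct shear f_v = P/L_w = 28/23 = 1.217 kip/in.
Moment M = P × e = 28 × 6.5 = 182 kip·in; bending f_b = M/S = 4.129 kip/in.
f_max = √(f_v² + f_b²) = √(1.217² + 4.129²) = 4.304 kip/in.
φr_n = 0.75 × 0.6 × 70 × (0.707 × 0.1875) = 4.176 kip/in → NOT adequate.

f_max ≈ 4.3 kip/in; NOT adequate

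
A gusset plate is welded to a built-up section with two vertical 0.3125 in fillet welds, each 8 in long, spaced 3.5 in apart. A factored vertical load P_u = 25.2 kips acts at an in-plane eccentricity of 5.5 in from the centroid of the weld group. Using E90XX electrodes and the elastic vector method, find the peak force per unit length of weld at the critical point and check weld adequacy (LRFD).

E90XX → F_EXX = 90 ksi.
Total weld length L_w = 16 in. Treat welds as unit-width lines.
Polar moment about centroid: J = 2[d³/12 + d(b/2)²] = 2[8³/12 + 8×1.75²] = 134.3 in³.
Direct shear f_v = P/L_w = 25.2 / 16 = 1.575 kip/in (vertical).
Torsion M = P·e = 25.2 × 5.5 = 138.6 kip·in.
Critical point at (x, y) = (1.75, 4) from centroid. f_tx = M·y/J = 4.127 kip/in; f_ty = M·x/J = 1.806 kip/in.
Resultant f_max = √[f_tx² + (f_v + f_ty)²] = √[4.127² + (1.575 + 1.806)²] = 5.335 kip/in.
Capacity per unit length: φr_n = 0.75 × 0.6 × 90 × (0.707 × 0.3125) = 8.948 kip/in.
5.335 ≤ 8.948 → adequate.

f_max ≈ 5.33 kip/in; adequate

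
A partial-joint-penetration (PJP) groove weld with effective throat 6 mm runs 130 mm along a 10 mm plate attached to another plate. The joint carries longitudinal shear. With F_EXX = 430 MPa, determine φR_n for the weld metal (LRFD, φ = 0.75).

φR_n ≈ 151 kN

Effective throat (given) t_e = 6 mm.
A_we = 6 × 130 = 780 mm².
F_nw = 0.6 F_EXX = 258 MPa.
φR_n = 0.75 × 258 × 780 × 10⁻³ = 150.9 kN.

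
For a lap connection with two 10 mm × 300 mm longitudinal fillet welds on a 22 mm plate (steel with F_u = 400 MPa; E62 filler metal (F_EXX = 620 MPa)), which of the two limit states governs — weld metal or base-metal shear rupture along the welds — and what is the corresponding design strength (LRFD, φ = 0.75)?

t_e = 0.707 × 10 = 7.07 mm; L = 600 mm.
Weld metal: φR_n = 0.75 × 0.6 × 620 × 7.07 × 600 × 10⁻³ = 1184 kN.
Base metal (shear rupture): φR_n = 0.75 × 0.6 × 400 × 22 × 600 × 10⁻³ = 2376 kN.
Governing: weld metal.

φR_n ≈ 1180 kN (weld metal governs)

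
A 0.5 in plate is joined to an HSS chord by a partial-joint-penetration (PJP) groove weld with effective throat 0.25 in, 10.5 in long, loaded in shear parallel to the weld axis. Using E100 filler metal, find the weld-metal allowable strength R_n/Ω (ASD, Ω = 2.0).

E100XX → F_EXX = 100 ksi.
Effective throat (given) t_e = 0.25 in.
A_we = 0.25 × 10.5 = 2.625 in².
F_nw = 0.6 F_EXX = 60 ksi.
R_n/Ω = (60 × 2.625) / 2.0 = 78.75 kip.

R_n/Ω ≈ 78.8 kip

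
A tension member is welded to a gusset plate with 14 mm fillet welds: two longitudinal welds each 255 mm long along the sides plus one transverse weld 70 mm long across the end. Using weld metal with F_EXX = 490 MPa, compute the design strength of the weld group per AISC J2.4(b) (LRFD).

t_e = 0.707 × 14 = 9.898 mm.
R_nwl = 0.6 × 490 × 9.898 × 510 × 10⁻³ = 1484 kN (longitudinal, 2 welds).
R_nwt = 0.6 × 490 × 9.898 × 70 × 10⁻³ = 203.7 kN (transverse, base value).
(i) R_nwl + R_nwt = 1688 kN; (ii) 0.85 R_nwl + 1.5 R_nwt = 1567 kN.
R_n = max = 1688 kN [governs: (i)]; φR_n = 1266 kN.

φR_n ≈ 1270 kN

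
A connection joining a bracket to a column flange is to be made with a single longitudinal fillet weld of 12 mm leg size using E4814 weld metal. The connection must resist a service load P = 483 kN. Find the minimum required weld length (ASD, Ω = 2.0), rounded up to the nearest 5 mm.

E48XX → F_EXX = 480 MPa.
Throat t_e = 0.707 × 12 = 8.484 mm.
r_n/Ω = (0.6 × 480 × 8.484) / 2.0 = 1222 N/mm = 1.222 kN/mm.
L_req = P / (r_n/Ω) = 483 / 1.222 = 395.4 mm total.
Round up → use L = 400 mm.

L = 400 mm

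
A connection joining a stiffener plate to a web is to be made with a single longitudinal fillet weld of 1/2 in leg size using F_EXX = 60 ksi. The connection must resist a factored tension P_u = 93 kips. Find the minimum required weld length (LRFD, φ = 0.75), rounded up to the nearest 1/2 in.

Throat t_e = 0.707 × 0.5 = 0.3535 in.
φr_n = 0.75 × 0.6 × 60 × 0.3535 = 9.544 kips/in.
L_req = P_u / φr_n = 93 / 9.544 = 9.744 in total.
Round up → use L = 10 in.

L = 10 in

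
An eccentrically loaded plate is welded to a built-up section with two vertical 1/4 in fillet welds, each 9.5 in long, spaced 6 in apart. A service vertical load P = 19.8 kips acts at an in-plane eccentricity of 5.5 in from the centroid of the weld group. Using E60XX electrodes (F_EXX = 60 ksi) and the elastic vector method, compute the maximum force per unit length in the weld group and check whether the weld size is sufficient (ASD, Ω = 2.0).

f_max ≈ 2.66 kip/in; adequate

Total weld length L_w = 19 in. Treat welds as unit-width lines.
Polar moment about centroid: J = 2[d³/12 + d(b/2)²] = 2[9.5³/12 + 9.5×3²] = 313.9 in³.
Direct shear f_v = P/L_w = 19.8 / 19 = 1.042 kip/in (vertical).
Torsion M = P·e = 19.8 × 5.5 = 108.9 kip·in.
Critical point at (x, y) = (3, 4.75) from centroid. f_tx = M·y/J = 1.648 kip/in; f_ty = M·x/J = 1.041 kip/in.
Resultant f_max = √[f_tx² + (f_v + f_ty)²] = √[1.648² + (1.042 + 1.041)²] = 2.656 kip/in.
Capacity per unit length: r_n/Ω = (1/2.0) × 0.6 × 60 × (0.707 × 0.25) = 3.181 kip/in.
2.656 ≤ 3.181 → adequate.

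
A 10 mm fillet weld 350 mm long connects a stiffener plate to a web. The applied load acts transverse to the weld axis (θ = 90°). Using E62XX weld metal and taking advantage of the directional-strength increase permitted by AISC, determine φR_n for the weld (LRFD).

φR_n ≈ 1040 kN

E62XX → F_EXX = 620 MPa.
t_e = 0.707 × 10 = 7.07 mm; A_we = 7.07 × 350 = 2474 mm².
Directional factor: 1.0 + 0.5 sin^1.5(90°) = 1.5.
F_nw = 0.6 × 620 × 1.5 = 558 MPa.
φR_n = 0.75 × 558 × 2474 × 10⁻³ = 1036 kN.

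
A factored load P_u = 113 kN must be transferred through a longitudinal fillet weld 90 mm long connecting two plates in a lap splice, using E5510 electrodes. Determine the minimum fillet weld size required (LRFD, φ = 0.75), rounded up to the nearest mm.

w = 8 mm

E55XX → F_EXX = 550 MPa.
Total weld length L = 90 mm.
Required throat t_e = P_u / (φ × 0.6 F_EXX × L) = 113 / (0.75 × 0.6 × 550 × 90 × 10⁻³) = 5.073 mm.
Required leg w = t_e / 0.707 = 7.175 mm → use 8 mm.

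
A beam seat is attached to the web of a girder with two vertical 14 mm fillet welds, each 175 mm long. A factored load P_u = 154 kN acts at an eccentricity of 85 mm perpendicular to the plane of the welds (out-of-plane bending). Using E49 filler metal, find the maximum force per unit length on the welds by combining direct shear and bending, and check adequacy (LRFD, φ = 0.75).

E49XX → F_EXX = 490 MPa.
L_w = 2 × 175 = 350 mm; section modulus (unit throat) S = 2 × L²/6 = 10210 mm².
Direct shear f_v = P/L_w = 154×10³/350 = 440 N/mm.
Moment M = P × e = 154×10³ × 85 = 13090000 N·mm; bending f_b = M/S = 1282 N/mm.
f_max = √(f_v² + f_b²) = √(440² + 1282²) = 1356 N/mm.
φr_n = 0.75 × 0.6 × 490 × (0.707 × 14) = 2183 N/mm → adequate.

f_max ≈ 1360 N/mm; adequate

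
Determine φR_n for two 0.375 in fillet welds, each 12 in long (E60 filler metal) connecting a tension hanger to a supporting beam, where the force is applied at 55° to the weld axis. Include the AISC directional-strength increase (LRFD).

φR_n ≈ 235 kips

E60XX → F_EXX = 60 ksi.
t_e = 0.707 × 0.375 = 0.2651 in; A_we = 0.2651 × 24 = 6.363 in².
Directional factor: 1.0 + 0.5 sin^1.5(55°) = 1.371.
F_nw = 0.6 × 60 × 1.371 = 49.35 ksi.
φR_n = 0.75 × 49.35 × 6.363 = 235.5 kips.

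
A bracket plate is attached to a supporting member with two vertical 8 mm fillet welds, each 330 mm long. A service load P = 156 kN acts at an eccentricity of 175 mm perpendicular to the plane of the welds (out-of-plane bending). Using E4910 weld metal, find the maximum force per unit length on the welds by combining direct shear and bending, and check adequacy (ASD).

f_max ≈ 788 N/mm; adequate

E49XX → F_EXX = 490 MPa.
L_w = 2 × 330 = 660 mm; section modulus (unit throat) S = 2 × L²/6 = 36300 mm².
Direct shear f_v = P/L_w = 156×10³/660 = 236.4 N/mm.
Moment M = P × e = 156×10³ × 175 = 27300000 N·mm; bending f_b = M/S = 752.1 N/mm.
f_max = √(f_v² + f_b²) = √(236.4² + 752.1²) = 788.3 N/mm.
r_n/Ω = (1/2.0) × 0.6 × 490 × (0.707 × 8) = 831.4 N/mm → adequate.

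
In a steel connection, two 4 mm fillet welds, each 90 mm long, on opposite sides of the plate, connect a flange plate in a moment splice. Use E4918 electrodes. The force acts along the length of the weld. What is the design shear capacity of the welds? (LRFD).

E49XX → F_EXX = 490 MPa.
Effective throat t_e = 0.707 × 4 = 2.828 mm.
Total length L = 180 mm; A_we = 2.828 × 180 = 509 mm².
F_nw = 0.6 F_EXX = 0.6 × 490 = 294 MPa.
φR_n = 0.75 × 294 × 509 × 10⁻³ = 112.2 kN.

φR_n ≈ 112 kN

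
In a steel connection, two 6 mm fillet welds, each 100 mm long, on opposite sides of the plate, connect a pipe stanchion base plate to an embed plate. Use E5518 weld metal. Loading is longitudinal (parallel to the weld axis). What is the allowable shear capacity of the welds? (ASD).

E55XX → F_EXX = 550 MPa.
Effective throat t_e = 0.707 × 6 = 4.242 mm.
Total length L = 200 mm; A_we = 4.242 × 200 = 848.4 mm².
F_nw = 0.6 F_EXX = 0.6 × 550 = 330 MPa.
R_n = 330 × 848.4 × 10⁻³ = 280 kN; R_n/Ω = 280/2.0 = 140 kN.

R_n/Ω ≈ 140 kN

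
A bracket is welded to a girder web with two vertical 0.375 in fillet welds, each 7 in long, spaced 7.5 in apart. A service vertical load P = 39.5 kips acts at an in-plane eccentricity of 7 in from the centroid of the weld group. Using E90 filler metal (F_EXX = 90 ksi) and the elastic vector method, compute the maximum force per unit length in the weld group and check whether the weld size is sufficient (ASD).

Total weld length L_w = 14 in. Treat welds as unit-width lines.
Polar moment about centroid: J = 2[d³/12 + d(b/2)²] = 2[7³/12 + 7×3.75²] = 254 in³.
Direct shear f_v = P/L_w = 39.5 / 14 = 2.821 kip/in (vertical).
Torsion M = P·e = 39.5 × 7 = 276.5 kip·in.
Critical point at (x, y) = (3.75, 3.5) from centroid. f_tx = M·y/J = 3.809 kip/in; f_ty = M·x/J = 4.082 kip/in.
Resultant f_max = √[f_tx² + (f_v + f_ty)²] = √[3.809² + (2.821 + 4.082)²] = 7.884 kip/in.
Capacity per unit length: r_n/Ω = (1/2.0) × 0.6 × 90 × (0.707 × 0.375) = 7.158 kip/in.
7.884 > 7.158 → NOT adequate.

f_max ≈ 7.88 kip/in; NOT adequate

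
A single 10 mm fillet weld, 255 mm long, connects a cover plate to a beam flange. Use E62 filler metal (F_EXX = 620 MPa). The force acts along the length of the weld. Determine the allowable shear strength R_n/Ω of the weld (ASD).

Effective throat t_e = 0.707 × 10 = 7.07 mm.
Total length L = 255 mm; A_we = 7.07 × 255 = 1803 mm².
F_nw = 0.6 F_EXX = 0.6 × 620 = 372 MPa.
R_n = 372 × 1803 × 10⁻³ = 670.7 kN; R_n/Ω = 670.7/2.0 = 335.3 kN.

R_n/Ω ≈ 335 kN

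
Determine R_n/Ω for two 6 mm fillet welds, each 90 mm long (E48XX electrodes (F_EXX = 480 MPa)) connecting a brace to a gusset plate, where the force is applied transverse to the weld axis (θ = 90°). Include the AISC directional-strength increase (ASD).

t_e = 0.707 × 6 = 4.242 mm; A_we = 4.242 × 180 = 763.6 mm².
Directional factor: 1.0 + 0.5 sin^1.5(90°) = 1.5.
F_nw = 0.6 × 480 × 1.5 = 432 MPa.
R_n/Ω = (432 × 763.6) / 2.0 × 10⁻³ = 164.9 kN.

R_n/Ω ≈ 165 kN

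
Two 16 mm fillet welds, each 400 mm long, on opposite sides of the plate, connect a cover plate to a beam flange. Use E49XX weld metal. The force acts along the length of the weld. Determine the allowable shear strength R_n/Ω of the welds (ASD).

R_n/Ω ≈ 1330 kN

E49XX → F_EXX = 490 MPa.
Effective throat t_e = 0.707 × 16 = 11.31 mm.
Total length L = 800 mm; A_we = 11.31 × 800 = 9050 mm².
F_nw = 0.6 F_EXX = 0.6 × 490 = 294 MPa.
R_n = 294 × 9050 × 10⁻³ = 2661 kN; R_n/Ω = 2661/2.0 = 1330 kN.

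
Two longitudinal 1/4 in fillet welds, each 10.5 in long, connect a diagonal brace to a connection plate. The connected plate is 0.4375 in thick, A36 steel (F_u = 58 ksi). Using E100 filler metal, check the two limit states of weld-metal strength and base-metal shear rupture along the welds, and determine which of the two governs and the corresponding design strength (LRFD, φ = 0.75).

E100XX → F_EXX = 100 ksi.
t_e = 0.707 × 0.25 = 0.1767 in; L = 21 in.
Weld metal: φR_n = 0.75 × 0.6 × 100 × 0.1767 × 21 = 167 kip.
Base metal (shear rupture): φR_n = 0.75 × 0.6 × 58 × 0.4375 × 21 = 239.8 kip.
Governing: weld metal.

φR_n ≈ 167 kip (weld metal governs)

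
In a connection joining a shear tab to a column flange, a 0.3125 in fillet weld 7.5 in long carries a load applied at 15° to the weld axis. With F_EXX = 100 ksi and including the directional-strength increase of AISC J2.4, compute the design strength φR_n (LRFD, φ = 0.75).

t_e = 0.707 × 0.3125 = 0.2209 in; A_we = 0.2209 × 7.5 = 1.657 in².
Directional factor: 1.0 + 0.5 sin^1.5(15°) = 1.066.
F_nw = 0.6 × 100 × 1.066 = 63.95 ksi.
φR_n = 0.75 × 63.95 × 1.657 = 79.48 kip.

φR_n ≈ 79.5 kip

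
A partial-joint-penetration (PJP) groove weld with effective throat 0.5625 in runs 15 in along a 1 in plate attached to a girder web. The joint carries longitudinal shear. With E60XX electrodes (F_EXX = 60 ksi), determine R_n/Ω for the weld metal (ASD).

R_n/Ω ≈ 152 kips

Effective throat (given) t_e = 0.5625 in.
A_we = 0.5625 × 15 = 8.438 in².
F_nw = 0.6 F_EXX = 36 ksi.
R_n/Ω = (36 × 8.438) / 2.0 = 151.9 kips.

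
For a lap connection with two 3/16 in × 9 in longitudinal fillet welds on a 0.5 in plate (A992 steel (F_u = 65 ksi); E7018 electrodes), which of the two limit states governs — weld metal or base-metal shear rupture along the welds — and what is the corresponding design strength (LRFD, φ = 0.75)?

φR_n ≈ 75.2 kips (weld metal governs)

E70XX → F_EXX = 70 ksi.
t_e = 0.707 × 0.1875 = 0.1326 in; L = 18 in.
Weld metal: φR_n = 0.75 × 0.6 × 70 × 0.1326 × 18 = 75.16 kips.
Base metal (shear rupture): φR_n = 0.75 × 0.6 × 65 × 0.5 × 18 = 263.2 kips.
Governing: weld metal.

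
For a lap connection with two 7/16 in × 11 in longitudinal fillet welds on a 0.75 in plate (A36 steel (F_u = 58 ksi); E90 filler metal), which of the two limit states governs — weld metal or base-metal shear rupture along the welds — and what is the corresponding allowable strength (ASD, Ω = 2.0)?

E90XX → F_EXX = 90 ksi.
t_e = 0.707 × 0.4375 = 0.3093 in; L = 22 in.
Weld metal: R_n/Ω = (1/2.0) × 0.6 × 90 × 0.3093 × 22 = 183.7 kip.
Base metal (shear rupture): R_n/Ω = (1/2.0) × 0.6 × 58 × 0.75 × 22 = 287.1 kip.
Governing: weld metal.

R_n/Ω ≈ 184 kip (weld metal governs)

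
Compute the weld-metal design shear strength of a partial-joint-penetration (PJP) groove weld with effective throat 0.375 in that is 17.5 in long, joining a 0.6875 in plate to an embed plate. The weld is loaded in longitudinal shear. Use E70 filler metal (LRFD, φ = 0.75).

φR_n ≈ 207 kips

E70XX → F_EXX = 70 ksi.
Effective throat (given) t_e = 0.375 in.
A_we = 0.375 × 17.5 = 6.562 in².
F_nw = 0.6 F_EXX = 42 ksi.
φR_n = 0.75 × 42 × 6.562 = 206.7 kips.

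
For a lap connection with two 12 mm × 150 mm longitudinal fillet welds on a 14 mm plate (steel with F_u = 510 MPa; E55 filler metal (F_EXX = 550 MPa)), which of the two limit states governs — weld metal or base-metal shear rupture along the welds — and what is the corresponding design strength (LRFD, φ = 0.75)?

t_e = 0.707 × 12 = 8.484 mm; L = 300 mm.
Weld metal: φR_n = 0.75 × 0.6 × 550 × 8.484 × 300 × 10⁻³ = 629.9 kN.
Base metal (shear rupture): φR_n = 0.75 × 0.6 × 510 × 14 × 300 × 10⁻³ = 963.9 kN.
Governing: weld metal.

φR_n ≈ 630 kN (weld metal governs)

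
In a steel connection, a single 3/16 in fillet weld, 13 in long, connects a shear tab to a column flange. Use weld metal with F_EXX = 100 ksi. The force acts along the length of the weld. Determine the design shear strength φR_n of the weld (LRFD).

φR_n ≈ 77.5 kip

Effective throat t_e = 0.707 × 0.1875 = 0.1326 in.
Total length L = 13 in; A_we = 0.1326 × 13 = 1.723 in².
F_nw = 0.6 F_EXX = 0.6 × 100 = 60 ksi.
φR_n = 0.75 × 60 × 1.723 = 77.55 kip.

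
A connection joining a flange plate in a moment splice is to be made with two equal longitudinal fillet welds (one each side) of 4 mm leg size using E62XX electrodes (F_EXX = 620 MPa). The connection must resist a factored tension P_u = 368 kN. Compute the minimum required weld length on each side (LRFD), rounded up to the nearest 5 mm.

L = 235 mm on each side

Throat t_e = 0.707 × 4 = 2.828 mm.
φr_n = 0.75 × 0.6 × 620 × 2.828 × 10⁻³ = 0.789 kN/mm.
L_req = P_u / φr_n = 368 / 0.789 = 466.4 mm total.
Per side: 466.4 / 2 = 233.2 mm.
Round up → use L = 235 mm on each side.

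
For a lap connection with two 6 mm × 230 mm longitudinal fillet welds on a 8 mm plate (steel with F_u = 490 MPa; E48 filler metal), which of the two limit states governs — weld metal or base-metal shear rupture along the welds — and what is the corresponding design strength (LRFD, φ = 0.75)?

E48XX → F_EXX = 480 MPa.
t_e = 0.707 × 6 = 4.242 mm; L = 460 mm.
Weld metal: φR_n = 0.75 × 0.6 × 480 × 4.242 × 460 × 10⁻³ = 421.5 kN.
Base metal (shear rupture): φR_n = 0.75 × 0.6 × 490 × 8 × 460 × 10⁻³ = 811.4 kN.
Governing: weld metal.

φR_n ≈ 421 kN (weld metal governs)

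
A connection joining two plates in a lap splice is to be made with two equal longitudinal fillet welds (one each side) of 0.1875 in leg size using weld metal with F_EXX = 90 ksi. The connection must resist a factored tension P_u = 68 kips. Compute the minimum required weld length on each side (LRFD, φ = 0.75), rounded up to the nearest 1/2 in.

Throat t_e = 0.707 × 0.1875 = 0.1326 in.
φr_n = 0.75 × 0.6 × 90 × 0.1326 = 5.369 kips/in.
L_req = P_u / φr_n = 68 / 5.369 = 12.67 in total.
Per side: 12.67 / 2 = 6.333 in.
Round up → use L = 6.5 in on each side.

L = 6.5 in on each side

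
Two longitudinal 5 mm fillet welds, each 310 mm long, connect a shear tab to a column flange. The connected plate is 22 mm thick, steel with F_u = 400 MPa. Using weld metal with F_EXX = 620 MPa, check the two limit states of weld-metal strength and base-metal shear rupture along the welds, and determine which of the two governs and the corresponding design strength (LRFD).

t_e = 0.707 × 5 = 3.535 mm; L = 620 mm.
Weld metal: φR_n = 0.75 × 0.6 × 620 × 3.535 × 620 × 10⁻³ = 611.5 kN.
Base metal (shear rupture): φR_n = 0.75 × 0.6 × 400 × 22 × 620 × 10⁻³ = 2455 kN.
Governing: weld metal.

φR_n ≈ 611 kN (weld metal governs)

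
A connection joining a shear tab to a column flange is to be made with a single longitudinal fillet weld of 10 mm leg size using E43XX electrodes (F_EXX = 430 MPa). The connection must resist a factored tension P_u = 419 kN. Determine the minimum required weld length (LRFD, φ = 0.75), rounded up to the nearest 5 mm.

Throat t_e = 0.707 × 10 = 7.07 mm.
φr_n = 0.75 × 0.6 × 430 × 7.07 × 10⁻³ = 1.368 kN/mm.
L_req = P_u / φr_n = 419 / 1.368 = 306.3 mm total.
Round up → use L = 310 mm.

L = 310 mm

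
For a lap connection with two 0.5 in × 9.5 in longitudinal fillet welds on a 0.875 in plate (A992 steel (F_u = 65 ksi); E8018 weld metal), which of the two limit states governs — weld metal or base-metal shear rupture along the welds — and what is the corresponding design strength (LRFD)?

E80XX → F_EXX = 80 ksi.
t_e = 0.707 × 0.5 = 0.3535 in; L = 19 in.
Weld metal: φR_n = 0.75 × 0.6 × 80 × 0.3535 × 19 = 241.8 kip.
Base metal (shear rupture): φR_n = 0.75 × 0.6 × 65 × 0.875 × 19 = 486.3 kip.
Governing: weld metal.

φR_n ≈ 242 kip (weld metal governs)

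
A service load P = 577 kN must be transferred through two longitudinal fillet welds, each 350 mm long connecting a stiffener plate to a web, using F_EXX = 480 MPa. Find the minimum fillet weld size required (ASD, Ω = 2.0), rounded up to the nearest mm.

w = 9 mm

Total weld length L = 700 mm.
Required throat t_e = P × Ω / (0.6 F_EXX × L) = 577 × 2.0 / (0.6 × 480 × 700 × 10⁻³) = 5.724 mm.
Required leg w = t_e / 0.707 = 8.096 mm → use 9 mm.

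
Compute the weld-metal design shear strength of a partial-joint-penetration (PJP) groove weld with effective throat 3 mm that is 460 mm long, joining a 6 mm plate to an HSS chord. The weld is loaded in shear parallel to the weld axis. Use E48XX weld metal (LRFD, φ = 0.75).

E48XX → F_EXX = 480 MPa.
Effective throat (given) t_e = 3 mm.
A_we = 3 × 460 = 1380 mm².
F_nw = 0.6 F_EXX = 288 MPa.
φR_n = 0.75 × 288 × 1380 × 10⁻³ = 298.1 kN.

φR_n ≈ 298 kN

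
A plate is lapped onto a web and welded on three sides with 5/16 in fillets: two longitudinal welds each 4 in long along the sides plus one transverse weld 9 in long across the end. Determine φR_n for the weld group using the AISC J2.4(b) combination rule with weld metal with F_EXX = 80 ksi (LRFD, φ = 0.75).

t_e = 0.707 × 0.3125 = 0.2209 in.
R_nwl = 0.6 × 80 × 0.2209 × 8 = 84.84 kip (longitudinal, 2 welds).
R_nwt = 0.6 × 80 × 0.2209 × 9 = 95.44 kip (transverse, base value).
(i) R_nwl + R_nwt = 180.3 kip; (ii) 0.85 R_nwl + 1.5 R_nwt = 215.3 kip.
R_n = max = 215.3 kip [governs: (ii)]; φR_n = 161.5 kip.

φR_n ≈ 161 kip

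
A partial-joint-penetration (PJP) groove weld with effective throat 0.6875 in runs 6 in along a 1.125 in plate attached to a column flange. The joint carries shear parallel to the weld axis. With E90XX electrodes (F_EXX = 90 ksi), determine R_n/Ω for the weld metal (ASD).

Effective throat (given) t_e = 0.6875 in.
A_we = 0.6875 × 6 = 4.125 in².
F_nw = 0.6 F_EXX = 54 ksi.
R_n/Ω = (54 × 4.125) / 2.0 = 111.4 kips.

R_n/Ω ≈ 111 kips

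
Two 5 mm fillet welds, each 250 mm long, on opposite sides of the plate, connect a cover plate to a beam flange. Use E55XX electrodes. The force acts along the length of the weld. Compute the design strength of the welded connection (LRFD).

E55XX → F_EXX = 550 MPa.
Effective throat t_e = 0.707 × 5 = 3.535 mm.
Total length L = 500 mm; A_we = 3.535 × 500 = 1767 mm².
F_nw = 0.6 F_EXX = 0.6 × 550 = 330 MPa.
φR_n = 0.75 × 330 × 1767 × 10⁻³ = 437.5 kN.

φR_n ≈ 437 kN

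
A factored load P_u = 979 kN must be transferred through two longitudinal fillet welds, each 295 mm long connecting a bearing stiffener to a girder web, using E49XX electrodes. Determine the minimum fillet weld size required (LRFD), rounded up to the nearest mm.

w = 11 mm

E49XX → F_EXX = 490 MPa.
Total weld length L = 590 mm.
Required throat t_e = P_u / (φ × 0.6 F_EXX × L) = 979 / (0.75 × 0.6 × 490 × 590 × 10⁻³) = 7.525 mm.
Required leg w = t_e / 0.707 = 10.64 mm → use 11 mm.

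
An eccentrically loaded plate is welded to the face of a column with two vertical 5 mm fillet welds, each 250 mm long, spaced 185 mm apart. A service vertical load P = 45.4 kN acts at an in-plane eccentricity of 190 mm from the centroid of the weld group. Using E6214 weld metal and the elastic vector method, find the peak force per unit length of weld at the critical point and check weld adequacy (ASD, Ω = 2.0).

f_max ≈ 259 N/mm; adequate

E62XX → F_EXX = 620 MPa.
Total weld length L_w = 500 mm. Treat welds as unit-width lines.
Polar moment about centroid: J = 2[d³/12 + d(b/2)²] = 2[250³/12 + 250×92.5²] = 6882000 mm³.
Direct shear f_v = P/L_w = 45.4×10³ / 500 = 90.8 N/mm (vertical).
Torsion M = P·e = 45.4×10³ × 190 = 8626000 N·mm.
Critical point at (x, y) = (92.5, 125) from centroid. f_tx = M·y/J = 156.7 N/mm; f_ty = M·x/J = 115.9 N/mm.
Resultant f_max = √[f_tx² + (f_v + f_ty)²] = √[156.7² + (90.8 + 115.9)²] = 259.4 N/mm.
Capacity per unit length: r_n/Ω = (1/2.0) × 0.6 × 620 × (0.707 × 5) = 657.5 N/mm.
259.4 ≤ 657.5 → adequate.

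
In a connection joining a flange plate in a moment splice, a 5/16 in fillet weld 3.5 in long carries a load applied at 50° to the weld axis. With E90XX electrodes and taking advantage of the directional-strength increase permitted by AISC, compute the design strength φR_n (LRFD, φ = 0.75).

E90XX → F_EXX = 90 ksi.
t_e = 0.707 × 0.3125 = 0.2209 in; A_we = 0.2209 × 3.5 = 0.7733 in².
Directional factor: 1.0 + 0.5 sin^1.5(50°) = 1.335.
F_nw = 0.6 × 90 × 1.335 = 72.1 ksi.
φR_n = 0.75 × 72.1 × 0.7733 = 41.82 kip.

φR_n ≈ 41.8 kip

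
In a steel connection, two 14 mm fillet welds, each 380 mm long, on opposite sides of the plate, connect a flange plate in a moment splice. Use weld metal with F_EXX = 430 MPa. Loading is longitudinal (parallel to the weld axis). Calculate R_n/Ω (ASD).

Effective throat t_e = 0.707 × 14 = 9.898 mm.
Total length L = 760 mm; A_we = 9.898 × 760 = 7522 mm².
F_nw = 0.6 F_EXX = 0.6 × 430 = 258 MPa.
R_n = 258 × 7522 × 10⁻³ = 1941 kN; R_n/Ω = 1941/2.0 = 970.4 kN.

R_n/Ω ≈ 970 kN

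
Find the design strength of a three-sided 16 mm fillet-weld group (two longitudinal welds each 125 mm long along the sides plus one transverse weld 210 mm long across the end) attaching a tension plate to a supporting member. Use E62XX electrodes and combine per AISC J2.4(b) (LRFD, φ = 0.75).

φR_n ≈ 1660 kN

E62XX → F_EXX = 620 MPa.
t_e = 0.707 × 16 = 11.31 mm.
R_nwl = 0.6 × 620 × 11.31 × 250 × 10⁻³ = 1052 kN (longitudinal, 2 welds).
R_nwt = 0.6 × 620 × 11.31 × 210 × 10⁻³ = 883.7 kN (transverse, base value).
(i) R_nwl + R_nwt = 1936 kN; (ii) 0.85 R_nwl + 1.5 R_nwt = 2220 kN.
R_n = max = 2220 kN [governs: (ii)]; φR_n = 1665 kN.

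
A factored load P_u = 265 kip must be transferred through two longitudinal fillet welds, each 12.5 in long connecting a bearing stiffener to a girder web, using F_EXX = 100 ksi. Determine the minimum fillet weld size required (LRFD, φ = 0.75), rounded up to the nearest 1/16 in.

Total weld length L = 25 in.
Required throat t_e = P_u / (φ × 0.6 F_EXX × L) = 265 / (0.75 × 0.6 × 100 × 25) = 0.2356 in.
Required leg w = t_e / 0.707 = 0.3332 in → use 3/8 in.

w = 3/8 in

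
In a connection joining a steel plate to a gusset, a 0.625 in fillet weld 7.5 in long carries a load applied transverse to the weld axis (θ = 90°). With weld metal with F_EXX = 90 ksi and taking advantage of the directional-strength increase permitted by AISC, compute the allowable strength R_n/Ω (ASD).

t_e = 0.707 × 0.625 = 0.4419 in; A_we = 0.4419 × 7.5 = 3.314 in².
Directional factor: 1.0 + 0.5 sin^1.5(90°) = 1.5.
F_nw = 0.6 × 90 × 1.5 = 81 ksi.
R_n/Ω = (81 × 3.314) / 2.0 = 134.2 kip.

R_n/Ω ≈ 134 kip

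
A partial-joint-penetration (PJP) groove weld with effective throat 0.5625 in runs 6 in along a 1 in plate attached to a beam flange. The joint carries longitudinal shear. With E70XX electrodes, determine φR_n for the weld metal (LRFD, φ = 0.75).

E70XX → F_EXX = 70 ksi.
Effective throat (given) t_e = 0.5625 in.
A_we = 0.5625 × 6 = 3.375 in².
F_nw = 0.6 F_EXX = 42 ksi.
φR_n = 0.75 × 42 × 3.375 = 106.3 kips.

φR_n ≈ 106 kips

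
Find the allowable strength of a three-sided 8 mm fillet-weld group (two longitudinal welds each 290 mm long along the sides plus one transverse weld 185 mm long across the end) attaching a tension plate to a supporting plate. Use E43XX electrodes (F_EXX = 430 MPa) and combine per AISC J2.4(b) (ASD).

t_e = 0.707 × 8 = 5.656 mm.
R_nwl = 0.6 × 430 × 5.656 × 580 × 10⁻³ = 846.4 kN (longitudinal, 2 welds).
R_nwt = 0.6 × 430 × 5.656 × 185 × 10⁻³ = 270 kN (transverse, base value).
(i) R_nwl + R_nwt = 1116 kN; (ii) 0.85 R_nwl + 1.5 R_nwt = 1124 kN.
R_n = max = 1124 kN [governs: (ii)]; R_n/Ω = 562.2 kN.

R_n/Ω ≈ 562 kN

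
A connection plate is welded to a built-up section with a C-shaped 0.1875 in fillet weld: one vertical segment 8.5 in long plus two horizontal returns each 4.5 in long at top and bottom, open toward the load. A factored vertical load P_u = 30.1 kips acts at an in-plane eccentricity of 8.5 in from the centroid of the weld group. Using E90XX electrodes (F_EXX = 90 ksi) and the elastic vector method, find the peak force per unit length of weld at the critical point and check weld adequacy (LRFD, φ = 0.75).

f_max ≈ 6.71 kip/in; NOT adequate

Total weld length L_w = 17.5 in. Treat welds as unit-width lines.
Centroid: x̄ = 2×4.5×2.25 / 17.5 = 1.157 in from the vertical weld.
Polar moment about centroid: J = I_x + I_y = [8.5³/12 + 2×4.5×4.25²] + [8.5×1.157² + 2(4.5³/12 + 4.5×1.093²)] = 251.1 in³.
Direct shear f_v = P/L_w = 30.1 / 17.5 = 1.72 kip/in (vertical).
Torsion M = P·e = 30.1 × 8.5 = 255.85 kip·in.
Critical point at (x, y) = (3.343, 4.25) from centroid. f_tx = M·y/J = 4.331 kip/in; f_ty = M·x/J = 3.407 kip/in.
Resultant f_max = √[f_tx² + (f_v + f_ty)²] = √[4.331² + (1.72 + 3.407)²] = 6.711 kip/in.
Capacity per unit length: φr_n = 0.75 × 0.6 × 90 × (0.707 × 0.1875) = 5.369 kip/in.
6.711 > 5.369 → NOT adequate.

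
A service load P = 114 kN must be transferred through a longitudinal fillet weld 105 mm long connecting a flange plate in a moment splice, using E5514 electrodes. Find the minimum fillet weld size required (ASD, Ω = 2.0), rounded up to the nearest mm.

w = 10 mm

E55XX → F_EXX = 550 MPa.
Total weld length L = 105 mm.
Required throat t_e = P × Ω / (0.6 F_EXX × L) = 114 × 2.0 / (0.6 × 550 × 105 × 10⁻³) = 6.58 mm.
Required leg w = t_e / 0.707 = 9.307 mm → use 10 mm.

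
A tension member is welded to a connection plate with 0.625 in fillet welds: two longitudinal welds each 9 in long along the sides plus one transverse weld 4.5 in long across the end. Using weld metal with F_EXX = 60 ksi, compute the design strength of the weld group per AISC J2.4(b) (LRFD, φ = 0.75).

φR_n ≈ 268 kips

t_e = 0.707 × 0.625 = 0.4419 in.
R_nwl = 0.6 × 60 × 0.4419 × 18 = 286.3 kips (longitudinal, 2 welds).
R_nwt = 0.6 × 60 × 0.4419 × 4.5 = 71.58 kips (transverse, base value).
(i) R_nwl + R_nwt = 357.9 kips; (ii) 0.85 R_nwl + 1.5 R_nwt = 350.8 kips.
R_n = max = 357.9 kips [governs: (i)]; φR_n = 268.4 kips.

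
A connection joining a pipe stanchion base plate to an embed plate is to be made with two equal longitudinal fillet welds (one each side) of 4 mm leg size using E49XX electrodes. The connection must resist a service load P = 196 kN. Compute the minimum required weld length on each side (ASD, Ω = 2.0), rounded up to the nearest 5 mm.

L = 240 mm on each side

E49XX → F_EXX = 490 MPa.
Throat t_e = 0.707 × 4 = 2.828 mm.
r_n/Ω = (0.6 × 490 × 2.828) / 2.0 = 415.7 N/mm = 0.4157 kN/mm.
L_req = P / (r_n/Ω) = 196 / 0.4157 = 471.5 mm total.
Per side: 471.5 / 2 = 235.7 mm.
Round up → use L = 240 mm on each side.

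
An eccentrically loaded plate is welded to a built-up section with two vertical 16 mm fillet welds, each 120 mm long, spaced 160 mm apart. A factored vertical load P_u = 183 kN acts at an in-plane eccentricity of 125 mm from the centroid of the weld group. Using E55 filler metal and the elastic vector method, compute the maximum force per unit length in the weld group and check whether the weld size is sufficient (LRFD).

f_max ≈ 1920 N/mm; adequate

E55XX → F_EXX = 550 MPa.
Total weld length L_w = 240 mm. Treat welds as unit-width lines.
Polar moment about centroid: J = 2[d³/12 + d(b/2)²] = 2[120³/12 + 120×80²] = 1824000 mm³.
Direct shear f_v = P/L_w = 183×10³ / 240 = 762.5 N/mm (vertical).
Torsion M = P·e = 183×10³ × 125 = 22875000 N·mm.
Critical point at (x, y) = (80, 60) from centroid. f_tx = M·y/J = 752.5 N/mm; f_ty = M·x/J = 1003 N/mm.
Resultant f_max = √[f_tx² + (f_v + f_ty)²] = √[752.5² + (762.5 + 1003)²] = 1919 N/mm.
Capacity per unit length: φr_n = 0.75 × 0.6 × 550 × (0.707 × 16) = 2800 N/mm.
1919 ≤ 2800 → adequate.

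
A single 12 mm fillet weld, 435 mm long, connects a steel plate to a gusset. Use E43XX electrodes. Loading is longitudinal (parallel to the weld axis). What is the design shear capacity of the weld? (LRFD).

φR_n ≈ 714 kN

E43XX → F_EXX = 430 MPa.
Effective throat t_e = 0.707 × 12 = 8.484 mm.
Total length L = 435 mm; A_we = 8.484 × 435 = 3691 mm².
F_nw = 0.6 F_EXX = 0.6 × 430 = 258 MPa.
φR_n = 0.75 × 258 × 3691 × 10⁻³ = 714.1 kN.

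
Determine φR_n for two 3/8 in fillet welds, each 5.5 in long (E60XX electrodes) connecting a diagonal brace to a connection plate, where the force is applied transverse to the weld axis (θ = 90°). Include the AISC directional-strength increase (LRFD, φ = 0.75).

φR_n ≈ 118 kip

E60XX → F_EXX = 60 ksi.
t_e = 0.707 × 0.375 = 0.2651 in; A_we = 0.2651 × 11 = 2.916 in².
Directional factor: 1.0 + 0.5 sin^1.5(90°) = 1.5.
F_nw = 0.6 × 60 × 1.5 = 54 ksi.
φR_n = 0.75 × 54 × 2.916 = 118.1 kip.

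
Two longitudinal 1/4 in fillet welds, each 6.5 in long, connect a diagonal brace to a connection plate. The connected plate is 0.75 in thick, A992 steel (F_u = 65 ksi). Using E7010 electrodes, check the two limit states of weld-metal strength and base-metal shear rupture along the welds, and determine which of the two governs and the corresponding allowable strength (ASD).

R_n/Ω ≈ 48.3 kip (weld metal governs)

E70XX → F_EXX = 70 ksi.
t_e = 0.707 × 0.25 = 0.1767 in; L = 13 in.
Weld metal: R_n/Ω = (1/2.0) × 0.6 × 70 × 0.1767 × 13 = 48.25 kip.
Base metal (shear rupture): R_n/Ω = (1/2.0) × 0.6 × 65 × 0.75 × 13 = 190.1 kip.
Governing: weld metal.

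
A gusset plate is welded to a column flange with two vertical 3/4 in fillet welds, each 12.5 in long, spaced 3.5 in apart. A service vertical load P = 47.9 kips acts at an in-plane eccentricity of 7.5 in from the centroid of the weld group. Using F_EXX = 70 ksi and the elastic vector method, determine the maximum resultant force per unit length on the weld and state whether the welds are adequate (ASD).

f_max ≈ 6.58 kip/in; adequate

Total weld length L_w = 25 in. Treat welds as unit-width lines.
Polar moment about centroid: J = 2[d³/12 + d(b/2)²] = 2[12.5³/12 + 12.5×1.75²] = 402.1 in³.
Direct shear f_v = P/L_w = 47.9 / 25 = 1.916 kip/in (vertical).
Torsion M = P·e = 47.9 × 7.5 = 359.25 kip·in.
Critical point at (x, y) = (1.75, 6.25) from centroid. f_tx = M·y/J = 5.584 kip/in; f_ty = M·x/J = 1.564 kip/in.
Resultant f_max = √[f_tx² + (f_v + f_ty)²] = √[5.584² + (1.916 + 1.564)²] = 6.58 kip/in.
Capacity per unit length: r_n/Ω = (1/2.0) × 0.6 × 70 × (0.707 × 0.75) = 11.14 kip/in.
6.58 ≤ 11.14 → adequate.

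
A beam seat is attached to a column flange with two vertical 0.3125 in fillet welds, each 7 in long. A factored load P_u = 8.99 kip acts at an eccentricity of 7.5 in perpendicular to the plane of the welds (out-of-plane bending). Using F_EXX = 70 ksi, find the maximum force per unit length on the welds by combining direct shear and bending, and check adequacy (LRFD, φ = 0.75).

f_max ≈ 4.18 kip/in; adequate

L_w = 2 × 7 = 14 in; section modulus (unit throat) S = 2 × L²/6 = 16.33 in².
Direct shear f_v = P/L_w = 8.99/14 = 0.6421 kip/in.
Moment M = P × e = 8.99 × 7.5 = 67.425 kip·in; bending f_b = M/S = 4.128 kip/in.
f_max = √(f_v² + f_b²) = √(0.6421² + 4.128²) = 4.178 kip/in.
φr_n = 0.75 × 0.6 × 70 × (0.707 × 0.3125) = 6.96 kip/in → adequate.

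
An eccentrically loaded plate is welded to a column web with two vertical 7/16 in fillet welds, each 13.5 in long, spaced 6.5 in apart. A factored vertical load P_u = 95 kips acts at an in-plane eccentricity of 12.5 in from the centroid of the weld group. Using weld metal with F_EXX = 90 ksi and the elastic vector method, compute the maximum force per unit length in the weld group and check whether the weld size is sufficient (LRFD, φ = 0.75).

f_max ≈ 14.7 kip/in; NOT adequate

Total weld length L_w = 27 in. Treat welds as unit-width lines.
Polar moment about centroid: J = 2[d³/12 + d(b/2)²] = 2[13.5³/12 + 13.5×3.25²] = 695.2 in³.
Direct shear f_v = P/L_w = 95 / 27 = 3.519 kip/in (vertical).
Torsion M = P·e = 95 × 12.5 = 1187.5 kip·in.
Critical point at (x, y) = (3.25, 6.75) from centroid. f_tx = M·y/J = 11.53 kip/in; f_ty = M·x/J = 5.551 kip/in.
Resultant f_max = √[f_tx² + (f_v + f_ty)²] = √[11.53² + (3.519 + 5.551)²] = 14.67 kip/in.
Capacity per unit length: φr_n = 0.75 × 0.6 × 90 × (0.707 × 0.4375) = 12.53 kip/in.
14.67 > 12.53 → NOT adequate.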